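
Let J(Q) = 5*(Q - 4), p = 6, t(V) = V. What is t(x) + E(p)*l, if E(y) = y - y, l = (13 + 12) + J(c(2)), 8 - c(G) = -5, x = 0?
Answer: 0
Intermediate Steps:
c(G) = 13 (c(G) = 8 - 1*(-5) = 8 + 5 = 13)
J(Q) = -20 + 5*Q (J(Q) = 5*(-4 + Q) = -20 + 5*Q)
l = 70 (l = (13 + 12) + (-20 + 5*13) = 25 + (-20 + 65) = 25 + 45 = 70)
E(y) = 0
t(x) + E(p)*l = 0 + 0*70 = 0 + 0 = 0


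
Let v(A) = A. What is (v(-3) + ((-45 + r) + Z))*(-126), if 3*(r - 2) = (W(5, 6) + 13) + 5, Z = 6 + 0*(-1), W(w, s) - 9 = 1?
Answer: 3864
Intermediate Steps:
W(w, s) = 10 (W(w, s) = 9 + 1 = 10)
Z = 6 (Z = 6 + 0 = 6)
r = 34/3 (r = 2 + ((10 + 13) + 5)/3 = 2 + (23 + 5)/3 = 2 + (1/3)*28 = 2 + 28/3 = 34/3 ≈ 11.333)
(v(-3) + ((-45 + r) + Z))*(-126) = (-3 + ((-45 + 34/3) + 6))*(-126) = (-3 + (-101/3 + 6))*(-126) = (-3 - 83/3)*(-126) = -92/3*(-126) = 3864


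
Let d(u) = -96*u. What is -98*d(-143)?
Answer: -1345344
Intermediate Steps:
-98*d(-143) = -(-9408)*(-143) = -98*13728 = -1345344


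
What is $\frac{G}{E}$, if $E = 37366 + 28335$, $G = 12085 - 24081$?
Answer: $- \frac{11996}{65701} \approx -0.18258$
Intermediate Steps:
$G = -11996$
$E = 65701$
$\frac{G}{E} = - \frac{11996}{65701}$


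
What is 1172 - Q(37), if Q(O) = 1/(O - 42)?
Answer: 5861/5 ≈ 1172.2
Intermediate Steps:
Q(O) = 1/(-42 + O)
1172 - Q(37) = 1172 - 1/(-42 + 37) = 1172 - 1/(-5) = 1172 - 1*(-1/5) = 1172 + 1/5 = 5861/5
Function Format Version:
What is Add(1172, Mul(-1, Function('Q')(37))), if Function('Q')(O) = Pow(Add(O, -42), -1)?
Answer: Rational(5861, 5) ≈ 1172.2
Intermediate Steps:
Function('Q')(O) = Pow(Add(-42, O), -1)
Add(1172, Mul(-1, Function('Q')(37))) = Add(1172, Mul(-1, Pow(Add(-42, 37), -1))) = Add(1172, Mul(-1, Pow(-5, -1))) = Add(1172, Mul(-1, Rational(-1, 5))) = Add(1172, Rational(1, 5)) = Rational(5861, 5)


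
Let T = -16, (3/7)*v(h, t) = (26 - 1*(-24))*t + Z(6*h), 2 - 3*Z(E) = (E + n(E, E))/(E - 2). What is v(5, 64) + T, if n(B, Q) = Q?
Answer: 67055/9 ≈ 7450.6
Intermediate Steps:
Z(E) = 2/3 - 2*E/(3*(-2 + E)) (Z(E) = 2/3 - (E + E)/(3*(E - 2)) = 2/3 - 2*E/(3*(-2 + E)))
v(h, t) = -28/(3*(-6 + 18*h)) + 350*t/3 (v(h, t) = 7*((26 - 1*(-24))*t - 4/(-6 + 3*(6*h)))/3 = 7*((26 + 24)*t - 4/(-6 + 18*h))/3 = 7*(50*t - 4/(-6 + 18*h))/3 = 7*(-4/(-6 + 18*h) + 50*t)/3 = -28/(3*(-6 + 18*h)) + 350*t/3)
v(5, 64) + T = 14*(-1 + 75*64*(-1 + 3*5))/(9*(-1 + 3*5)) - 16 = 14*(-1 + 75*64*(-1 + 15))/(9*(-1 + 15)) - 16 = (14/9)*(-1 + 75*64*14)/14 - 16 = (14/9)*(1/14)*(-1 + 67200) - 16 = (14/9)*(1/14)*67199 - 16 = 67199/9 - 16 = 67055/9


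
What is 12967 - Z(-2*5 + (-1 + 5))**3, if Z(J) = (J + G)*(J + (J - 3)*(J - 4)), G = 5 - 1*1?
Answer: 4754599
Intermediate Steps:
G = 4 (G = 5 - 1 = 4)
Z(J) = (4 + J)*(J + (-4 + J)*(-3 + J)) (Z(J) = (J + 4)*(J + (J - 3)*(J - 4)) = (4 + J)*(J + (-3 + J)*(-4 + J)) = (4 + J)*(J + (-4 + J)*(-3 + J)))
12967 - Z(-2*5 + (-1 + 5))**3 = 12967 - (48 + (-2*5 + (-1 + 5))**3 - 12*(-2*5 + (-1 + 5)) - 2*(-2*5 + (-1 + 5))**2)**3 = 12967 - (48 + (-10 + 4)**3 - 12*(-10 + 4) - 2*(-10 + 4)**2)**3 = 12967 - (48 + (-6)**3 - 12*(-6) - 2*(-6)**2)**3 = 12967 - (48 - 216 + 72 - 2*36)**3 = 12967 - (48 - 216 + 72 - 72)**3 = 12967 - 1*(-168)**3 = 12967 - 1*(-4741632) = 12967 + 4741632 = 4754599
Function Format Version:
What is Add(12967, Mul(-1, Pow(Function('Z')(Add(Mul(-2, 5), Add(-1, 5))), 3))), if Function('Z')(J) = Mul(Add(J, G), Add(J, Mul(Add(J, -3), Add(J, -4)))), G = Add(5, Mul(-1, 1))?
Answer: 4754599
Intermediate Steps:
G = 4 (G = Add(5, -1) = 4)
Function('Z')(J) = Mul(Add(4, J), Add(J, Mul(Add(-4, J), Add(-3, J)))) (Function('Z')(J) = Mul(Add(J, 4), Add(J, Mul(Add(J, -3), Add(J, -4)))) = Mul(Add(4, J), Add(J, Mul(Add(-3, J), Add(-4, J)))) = Mul(Add(4, J), Add(J, Mul(Add(-4, J), Add(-3, J)))))
Add(12967, Mul(-1, Pow(Function('Z')(Add(Mul(-2, 5), Add(-1, 5))), 3))) = Add(12967, Mul(-1, Pow(Add(48, Pow(Add(Mul(-2, 5), Add(-1, 5)), 3), Mul(-12, Add(Mul(-2, 5), Add(-1, 5))), Mul(-2, Pow(Add(Mul(-2, 5), Add(-1, 5)), 2))), 3))) = Add(12967, Mul(-1, Pow(Add(48, Pow(Add(-10, 4), 3), Mul(-12, Add(-10, 4)), Mul(-2, Pow(Add(-10, 4), 2))), 3))) = Add(12967, Mul(-1, Pow(Add(48, Pow(-6, 3), Mul(-12, -6), Mul(-2, Pow(-6, 2))), 3))) = Add(12967, Mul(-1, Pow(Add(48, -216, 72, Mul(-2, 36)), 3))) = Add(12967, Mul(-1, Pow(Add(48, -216, 72, -72), 3))) = Add(12967, Mul(-1, Pow(-168, 3))) = Add(12967, Mul(-1, -4741632)) = Add(12967, 4741632) = 4754599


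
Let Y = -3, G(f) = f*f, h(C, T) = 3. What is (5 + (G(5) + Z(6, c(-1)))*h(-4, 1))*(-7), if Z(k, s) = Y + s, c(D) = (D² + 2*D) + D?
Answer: -455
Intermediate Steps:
G(f) = f²
c(D) = D² + 3*D
Z(k, s) = -3 + s
(5 + (G(5) + Z(6, c(-1)))*h(-4, 1))*(-7) = (5 + (5² + (-3 - (3 - 1)))*3)*(-7) = (5 + (25 + (-3 - 1*2))*3)*(-7) = (5 + (25 + (-3 - 2))*3)*(-7) = (5 + (25 - 5)*3)*(-7) = (5 + 20*3)*(-7) = (5 + 60)*(-7) = 65*(-7) = -455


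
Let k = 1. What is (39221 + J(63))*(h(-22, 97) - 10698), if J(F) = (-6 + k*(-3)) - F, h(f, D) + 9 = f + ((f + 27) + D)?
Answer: -416036423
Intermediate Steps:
h(f, D) = 18 + D + 2*f (h(f, D) = -9 + (f + ((f + 27) + D)) = -9 + (f + ((27 + f) + D)) = -9 + (f + (27 + D + f)) = -9 + (27 + D + 2*f) = 18 + D + 2*f)
J(F) = -9 - F (J(F) = (-6 + 1*(-3)) - F = (-6 - 3) - F = -9 - F)
(39221 + J(63))*(h(-22, 97) - 10698) = (39221 + (-9 - 1*63))*((18 + 97 + 2*(-22)) - 10698) = (39221 + (-9 - 63))*((18 + 97 - 44) - 10698) = (39221 - 72)*(71 - 10698) = 39149*(-10627) = -416036423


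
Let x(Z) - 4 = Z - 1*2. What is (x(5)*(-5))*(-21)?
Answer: 735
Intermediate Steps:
x(Z) = 2 + Z (x(Z) = 4 + (Z - 1*2) = 4 + (Z - 2) = 4 + (-2 + Z) = 2 + Z)
(x(5)*(-5))*(-21) = ((2 + 5)*(-5))*(-21) = (7*(-5))*(-21) = -35*(-21) = 735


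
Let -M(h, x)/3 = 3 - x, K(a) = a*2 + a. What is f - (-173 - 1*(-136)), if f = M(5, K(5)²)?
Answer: 703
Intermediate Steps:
K(a) = 3*a (K(a) = 2*a + a = 3*a)
M(h, x) = -9 + 3*x (M(h, x) = -3*(3 - x) = -9 + 3*x)
f = 666 (f = -9 + 3*(3*5)² = -9 + 3*15² = -9 + 3*225 = -9 + 675 = 666)
f - (-173 - 1*(-136)) = 666 - (-173 - 1*(-136)) = 666 - (-173 + 136) = 666 - 1*(-37) = 666 + 37 = 703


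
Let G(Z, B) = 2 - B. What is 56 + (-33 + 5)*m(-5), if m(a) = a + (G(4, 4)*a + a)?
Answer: 56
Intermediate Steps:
m(a) = 0 (m(a) = a + ((2 - 1*4)*a + a) = a + ((2 - 4)*a + a) = a + (-2*a + a) = a - a = 0)
56 + (-33 + 5)*m(-5) = 56 + (-33 + 5)*0 = 56 - 28*0 = 56 + 0 = 56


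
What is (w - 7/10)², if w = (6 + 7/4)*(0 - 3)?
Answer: 229441/400 ≈ 573.60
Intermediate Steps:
w = -93/4 (w = (6 + 7*(¼))*(-3) = (6 + 7/4)*(-3) = (31/4)*(-3) = -93/4 ≈ -23.250)
(w - 7/10)² = (-93/4 - 7/10)² = (-479/20)² = 229441/400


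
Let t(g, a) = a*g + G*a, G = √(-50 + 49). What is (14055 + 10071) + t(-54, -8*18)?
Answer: 31902 - 144*I ≈ 31902.0 - 144.0*I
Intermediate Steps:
G = I (G = √(-1) = I ≈ 1.0*I)
t(g, a) = I*a + a*g (t(g, a) = a*g + I*a = I*a + a*g)
(14055 + 10071) + t(-54, -8*18) = (14055 + 10071) + (-8*18)*(I - 54) = 24126 - 144*(-54 + I) = 24126 + (7776 - 144*I) = 31902 - 144*I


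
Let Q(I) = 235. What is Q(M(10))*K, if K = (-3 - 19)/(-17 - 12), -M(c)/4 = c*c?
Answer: 5170/29 ≈ 178.28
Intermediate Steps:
M(c) = -4*c² (M(c) = -4*c*c = -4*c²)
K = 22/29 (K = -22/(-29) = -22*(-1/29) = 22/29 ≈ 0.75862)
Q(M(10))*K = 235*(22/29) = 5170/29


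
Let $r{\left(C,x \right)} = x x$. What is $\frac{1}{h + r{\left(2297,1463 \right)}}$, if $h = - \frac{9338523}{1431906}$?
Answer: $\frac{477302}{1021599291597} \approx 4.6721 \cdot 10^{-7}$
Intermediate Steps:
$h = - \frac{3112841}{477302}$ ($h = \left(-9338523\right) \frac{1}{1431906} = - \frac{3112841}{477302} \approx -6.5217$)
$r{\left(C,x \right)} = x^{2}$
$\frac{1}{h + r{\left(2297,1463 \right)}} = \frac{1}{- \frac{3112841}{477302} + 1463^{2}} = \frac{1}{- \frac{3112841}{477302} + 2140369} = \frac{1}{\frac{1021599291597}{477302}} = \frac{477302}{1021599291597}$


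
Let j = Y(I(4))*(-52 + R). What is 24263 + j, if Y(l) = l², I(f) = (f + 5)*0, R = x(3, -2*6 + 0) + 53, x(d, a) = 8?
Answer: 24263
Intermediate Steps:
R = 61 (R = 8 + 53 = 61)
I(f) = 0 (I(f) = (5 + f)*0 = 0)
j = 0 (j = 0²*(-52 + 61) = 0*9 = 0)
24263 + j = 24263 + 0 = 24263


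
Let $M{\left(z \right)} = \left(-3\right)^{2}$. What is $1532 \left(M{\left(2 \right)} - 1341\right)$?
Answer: $-2040624$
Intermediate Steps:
$M{\left(z \right)} = 9$
$1532 \left(M{\left(2 \right)} - 1341\right) = 1532 \left(9 - 1341\right) = 1532 \left(-1332\right) = -2040624$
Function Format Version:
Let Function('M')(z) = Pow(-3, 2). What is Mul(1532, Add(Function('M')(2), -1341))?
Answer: -2040624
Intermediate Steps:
Function('M')(z) = 9
Mul(1532, Add(Function('M')(2), -1341)) = Mul(1532, Add(9, -1341)) = Mul(1532, -1332) = -2040624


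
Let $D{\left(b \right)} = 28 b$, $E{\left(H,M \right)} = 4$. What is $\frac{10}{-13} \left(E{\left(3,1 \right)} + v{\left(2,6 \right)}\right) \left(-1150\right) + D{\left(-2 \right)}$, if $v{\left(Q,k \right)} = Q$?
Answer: $\frac{68272}{13} \approx 5251.7$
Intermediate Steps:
$\frac{10}{-13} \left(E{\left(3,1 \right)} + v{\left(2,6 \right)}\right) \left(-1150\right) + D{\left(-2 \right)} = \frac{10}{-13} \left(4 + 2\right) \left(-1150\right) + 28 \left(-2\right) = 10 \left(- \frac{1}{13}\right) 6 \left(-1150\right) - 56 = \left(- \frac{10}{13}\right) 6 \left(-1150\right) - 56 = \left(- \frac{60}{13}\right) \left(-1150\right) - 56 = \frac{69000}{13} - 56 = \frac{68272}{13}$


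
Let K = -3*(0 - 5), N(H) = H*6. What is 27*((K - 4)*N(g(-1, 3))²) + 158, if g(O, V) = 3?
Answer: 96386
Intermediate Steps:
N(H) = 6*H
K = 15 (K = -3*(-5) = 15)
27*((K - 4)*N(g(-1, 3))²) + 158 = 27*((15 - 4)*(6*3)²) + 158 = 27*(11*18²) + 158 = 27*(11*324) + 158 = 27*3564 + 158 = 96228 + 158 = 96386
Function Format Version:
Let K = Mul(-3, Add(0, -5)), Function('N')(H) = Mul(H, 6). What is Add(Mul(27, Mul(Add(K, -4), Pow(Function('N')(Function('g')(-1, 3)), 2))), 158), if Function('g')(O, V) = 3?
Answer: 96386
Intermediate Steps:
Function('N')(H) = Mul(6, H)
K = 15 (K = Mul(-3, -5) = 15)
Add(Mul(27, Mul(Add(K, -4), Pow(Function('N')(Function('g')(-1, 3)), 2))), 158) = Add(Mul(27, Mul(Add(15, -4), Pow(Mul(6, 3), 2))), 158) = Add(Mul(27, Mul(11, Pow(18, 2))), 158) = Add(Mul(27, Mul(11, 324)), 158) = Add(Mul(27, 3564), 158) = Add(96228, 158) = 96386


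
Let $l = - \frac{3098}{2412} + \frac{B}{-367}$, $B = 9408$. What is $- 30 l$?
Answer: $\frac{59572655}{73767} \approx 807.58$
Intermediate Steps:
$l = - \frac{11914531}{442602}$ ($l = - \frac{3098}{2412} + \frac{9408}{-367} = \left(-3098\right) \frac{1}{2412} + 9408 \left(- \frac{1}{367}\right) = - \frac{1549}{1206} - \frac{9408}{367} = - \frac{11914531}{442602} \approx -26.919$)
$- 30 l = \left(-30\right) \left(- \frac{11914531}{442602}\right) = \frac{59572655}{73767}$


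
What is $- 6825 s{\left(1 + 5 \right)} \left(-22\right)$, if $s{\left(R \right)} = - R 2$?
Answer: $-1801800$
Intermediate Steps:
$s{\left(R \right)} = - 2 R$
$- 6825 s{\left(1 + 5 \right)} \left(-22\right) = - 6825 - 2 \left(1 + 5\right) \left(-22\right) = - 6825 \left(-2\right) 6 \left(-22\right) = - 6825 \left(\left(-12\right) \left(-22\right)\right) = \left(-6825\right) 264 = -1801800$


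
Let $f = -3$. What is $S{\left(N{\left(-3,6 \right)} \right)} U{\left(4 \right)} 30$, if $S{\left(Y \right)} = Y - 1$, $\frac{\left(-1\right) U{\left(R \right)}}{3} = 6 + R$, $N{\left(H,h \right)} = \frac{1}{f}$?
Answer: $1200$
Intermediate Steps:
$N{\left(H,h \right)} = - \frac{1}{3}$ ($N{\left(H,h \right)} = \frac{1}{-3} = - \frac{1}{3}$)
$U{\left(R \right)} = -18 - 3 R$ ($U{\left(R \right)} = - 3 \left(6 + R\right) = -18 - 3 R$)
$S{\left(Y \right)} = -1 + Y$
$S{\left(N{\left(-3,6 \right)} \right)} U{\left(4 \right)} 30 = \left(-1 - \frac{1}{3}\right) \left(-18 - 12\right) 30 = - \frac{4 \left(-18 - 12\right)}{3} \cdot 30 = \left(- \frac{4}{3}\right) \left(-30\right) 30 = 40 \cdot 30 = 1200$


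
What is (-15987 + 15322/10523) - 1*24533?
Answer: -426376638/10523 ≈ -40519.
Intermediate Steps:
(-15987 + 15322/10523) - 1*24533 = (-15987 + 15322*(1/10523)) - 24533 = (-15987 + 15322/10523) - 24533 = -168215879/10523 - 24533 = -426376638/10523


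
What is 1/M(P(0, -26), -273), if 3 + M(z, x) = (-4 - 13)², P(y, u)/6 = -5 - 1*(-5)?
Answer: 1/286 ≈ 0.0034965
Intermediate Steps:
P(y, u) = 0 (P(y, u) = 6*(-5 - 1*(-5)) = 6*(-5 + 5) = 6*0 = 0)
M(z, x) = 286 (M(z, x) = -3 + (-4 - 13)² = -3 + (-17)² = -3 + 289 = 286)
1/M(P(0, -26), -273) = 1/286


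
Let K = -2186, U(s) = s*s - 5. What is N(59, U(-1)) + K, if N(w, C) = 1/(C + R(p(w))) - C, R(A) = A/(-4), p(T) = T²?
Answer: -7630458/3497 ≈ -2182.0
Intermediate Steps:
U(s) = -5 + s² (U(s) = s² - 5 = -5 + s²)
R(A) = -A/4 (R(A) = A*(-¼) = -A/4)
N(w, C) = 1/(C - w²/4) - C
N(59, U(-1)) + K = (4 - 4*(-5 + (-1)²)² + (-5 + (-1)²)*59²)/(-1*59² + 4*(-5 + (-1)²)) - 2186 = (4 - 4*(-5 + 1)² + (-5 + 1)*3481)/(-1*3481 + 4*(-5 + 1)) - 2186 = (4 - 4*(-4)² - 4*3481)/(-3481 + 4*(-4)) - 2186 = (4 - 4*16 - 13924)/(-3481 - 16) - 2186 = (4 - 64 - 13924)/(-3497) - 2186 = -1/3497*(-13984) - 2186 = 13984/3497 - 2186 = -7630458/3497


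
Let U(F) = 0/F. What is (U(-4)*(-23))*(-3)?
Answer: 0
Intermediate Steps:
U(F) = 0
(U(-4)*(-23))*(-3) = (0*(-23))*(-3) = 0*(-3) = 0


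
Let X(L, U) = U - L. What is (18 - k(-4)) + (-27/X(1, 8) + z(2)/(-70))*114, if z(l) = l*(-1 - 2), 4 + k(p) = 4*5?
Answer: -14978/35 ≈ -427.94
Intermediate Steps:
k(p) = 16 (k(p) = -4 + 4*5 = -4 + 20 = 16)
z(l) = -3*l (z(l) = l*(-3) = -3*l)
(18 - k(-4)) + (-27/X(1, 8) + z(2)/(-70))*114 = (18 - 1*16) + (-27/(8 - 1*1) - 3*2/(-70))*114 = (18 - 16) + (-27/(8 - 1) - 6*(-1/70))*114 = 2 + (-27/7 + 3/35)*114 = 2 - 132/35*114 = 2 - 15048/35 = -14978/35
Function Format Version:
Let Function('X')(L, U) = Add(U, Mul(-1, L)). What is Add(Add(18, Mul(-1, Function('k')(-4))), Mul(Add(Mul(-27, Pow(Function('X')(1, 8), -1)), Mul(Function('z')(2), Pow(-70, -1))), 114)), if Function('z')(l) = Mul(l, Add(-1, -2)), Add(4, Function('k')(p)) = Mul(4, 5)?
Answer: Rational(-14978, 35) ≈ -427.94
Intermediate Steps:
Function('k')(p) = 16 (Function('k')(p) = Add(-4, Mul(4, 5)) = Add(-4, 20) = 16)
Function('z')(l) = Mul(-3, l) (Function('z')(l) = Mul(l, -3) = Mul(-3, l))
Add(Add(18, Mul(-1, Function('k')(-4))), Mul(Add(Mul(-27, Pow(Function('X')(1, 8), -1)), Mul(Function('z')(2), Pow(-70, -1))), 114)) = Add(Add(18, Mul(-1, 16)), Mul(Add(Mul(-27, Pow(Add(8, Mul(-1, 1)), -1)), Mul(Mul(-3, 2), Pow(-70, -1))), 114)) = Add(Add(18, -16), Mul(Add(Mul(-27, Pow(Add(8, -1), -1)), Mul(-6, Rational(-1, 70))), 114)) = Add(2, Mul(Add(Mul(-27, Pow(7, -1)), Rational(3, 35)), 114)) = Add(2, Mul(Add(Mul(-27, Rational(1, 7)), Rational(3, 35)), 114)) = Add(2, Mul(Add(Rational(-27, 7), Rational(3, 35)), 114)) = Add(2, Mul(Rational(-132, 35), 114)) = Add(2, Rational(-15048, 35)) = Rational(-14978, 35)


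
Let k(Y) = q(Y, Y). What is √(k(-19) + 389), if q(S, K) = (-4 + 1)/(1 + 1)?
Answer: 5*√62/2 ≈ 19.685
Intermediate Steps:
q(S, K) = -3/2
k(Y) = -3/2
√(k(-19) + 389) = √(-3/2 + 389) = √(775/2) = 5*√62/2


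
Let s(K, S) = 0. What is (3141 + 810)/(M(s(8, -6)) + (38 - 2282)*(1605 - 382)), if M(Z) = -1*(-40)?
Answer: -3951/2744372 ≈ -0.0014397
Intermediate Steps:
M(Z) = 40
(3141 + 810)/(M(s(8, -6)) + (38 - 2282)*(1605 - 382)) = (3141 + 810)/(40 + (38 - 2282)*(1605 - 382)) = 3951/(40 - 2244*1223) = 3951/(40 - 2744412) = 3951/(-2744372) = 3951*(-1/2744372) = -3951/2744372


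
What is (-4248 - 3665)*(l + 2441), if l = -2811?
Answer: 2927810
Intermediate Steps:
(-4248 - 3665)*(l + 2441) = (-4248 - 3665)*(-2811 + 2441) = -7913*(-370) = 2927810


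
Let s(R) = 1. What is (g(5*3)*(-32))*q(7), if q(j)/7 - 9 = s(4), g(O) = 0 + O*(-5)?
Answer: 168000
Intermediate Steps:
g(O) = -5*O (g(O) = 0 - 5*O = -5*O)
q(j) = 70 (q(j) = 63 + 7*1 = 63 + 7 = 70)
(g(5*3)*(-32))*q(7) = (-25*3*(-32))*70 = (-5*15*(-32))*70 = -75*(-32)*70 = 2400*70 = 168000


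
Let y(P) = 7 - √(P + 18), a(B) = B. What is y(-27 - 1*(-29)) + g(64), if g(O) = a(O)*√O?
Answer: 519 - 2*√5 ≈ 514.53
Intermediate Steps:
y(P) = 7 - √(18 + P)
g(O) = O^(3/2) (g(O) = O*√O = O^(3/2))
y(-27 - 1*(-29)) + g(64) = (7 - √(18 + (-27 - 1*(-29)))) + 64^(3/2) = (7 - √(18 + (-27 + 29))) + 512 = (7 - √(18 + 2)) + 512 = (7 - √20) + 512 = (7 - 2*√5) + 512 = 519 - 2*√5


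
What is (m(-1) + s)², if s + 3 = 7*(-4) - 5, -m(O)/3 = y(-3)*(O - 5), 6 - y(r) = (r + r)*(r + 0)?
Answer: 63504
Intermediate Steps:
y(r) = 6 - 2*r² (y(r) = 6 - (r + r)*(r + 0) = 6 - 2*r*r = 6 - 2*r²)
m(O) = -180 + 36*O (m(O) = -3*(6 - 2*(-3)²)*(O - 5) = -3*(6 - 2*9)*(-5 + O) = -3*(6 - 18)*(-5 + O) = -(-36)*(-5 + O) = -3*(60 - 12*O) = -180 + 36*O)
s = -36 (s = -3 + (7*(-4) - 5) = -3 + (-28 - 5) = -3 - 33 = -36)
(m(-1) + s)² = ((-180 + 36*(-1)) - 36)² = ((-180 - 36) - 36)² = (-216 - 36)² = (-252)² = 63504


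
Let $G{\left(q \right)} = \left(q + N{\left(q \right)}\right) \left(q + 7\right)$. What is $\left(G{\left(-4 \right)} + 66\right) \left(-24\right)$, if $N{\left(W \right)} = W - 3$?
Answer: $-792$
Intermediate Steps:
$N{\left(W \right)} = -3 + W$
$G{\left(q \right)} = \left(-3 + 2 q\right) \left(7 + q\right)$ ($G{\left(q \right)} = \left(q + \left(-3 + q\right)\right) \left(q + 7\right) = \left(-3 + 2 q\right) \left(7 + q\right)$)
$\left(G{\left(-4 \right)} + 66\right) \left(-24\right) = \left(\left(-21 + 2 \left(-4\right)^{2} + 11 \left(-4\right)\right) + 66\right) \left(-24\right) = \left(\left(-21 + 2 \cdot 16 - 44\right) + 66\right) \left(-24\right) = \left(\left(-21 + 32 - 44\right) + 66\right) \left(-24\right) = \left(-33 + 66\right) \left(-24\right) = 33 \left(-24\right) = -792$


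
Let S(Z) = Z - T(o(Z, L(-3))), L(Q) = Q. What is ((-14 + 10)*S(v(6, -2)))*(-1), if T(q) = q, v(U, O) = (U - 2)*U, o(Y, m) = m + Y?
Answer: 12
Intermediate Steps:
o(Y, m) = Y + m
v(U, O) = U*(-2 + U) (v(U, O) = (-2 + U)*U = U*(-2 + U))
S(Z) = 3 (S(Z) = Z - (Z - 3) = Z - (-3 + Z) = Z + (3 - Z) = 3)
((-14 + 10)*S(v(6, -2)))*(-1) = ((-14 + 10)*3)*(-1) = -4*3*(-1) = -12*(-1) = 12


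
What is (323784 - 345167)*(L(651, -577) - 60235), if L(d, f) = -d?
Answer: 1301925338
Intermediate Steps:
(323784 - 345167)*(L(651, -577) - 60235) = (323784 - 345167)*(-1*651 - 60235) = -21383*(-651 - 60235) = -21383*(-60886) = 1301925338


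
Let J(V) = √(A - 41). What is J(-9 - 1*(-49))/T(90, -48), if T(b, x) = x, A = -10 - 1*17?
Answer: -I*√17/24 ≈ -0.1718*I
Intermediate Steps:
A = -27 (A = -10 - 17 = -27)
J(V) = 2*I*√17 (J(V) = √(-27 - 41) = √(-68) = 2*I*√17)
J(-9 - 1*(-49))/T(90, -48) = (2*I*√17)/(-48) = (2*I*√17)*(-1/48) = -I*√17/24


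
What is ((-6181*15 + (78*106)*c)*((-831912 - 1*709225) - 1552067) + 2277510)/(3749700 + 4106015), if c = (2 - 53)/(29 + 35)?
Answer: 1228673816997/31422860 ≈ 39101.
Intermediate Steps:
c = -51/64 ≈ -0.79688
((-6181*15 + (78*106)*c)*((-831912 - 1*709225) - 1552067) + 2277510)/(3749700 + 4106015) = ((-6181*15 + (78*106)*(-51/64))*((-831912 - 1*709225) - 1552067) + 2277510)/(3749700 + 4106015) = ((-92715 + 8268*(-51/64))*((-831912 - 709225) - 1552067) + 2277510)/7855715 = ((-92715 - 105417/16)*(-1541137 - 1552067) + 2277510)*(1/7855715) = (-1588857/16*(-3093204) + 2277510)*(1/7855715) = (1228664706957/4 + 2277510)*(1/7855715) = (1228673816997/4)*(1/7855715) = 1228673816997/31422860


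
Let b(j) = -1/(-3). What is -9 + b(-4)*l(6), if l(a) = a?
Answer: -7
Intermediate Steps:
b(j) = ⅓ (b(j) = -1*(-⅓) = ⅓)
-9 + b(-4)*l(6) = -9 + (⅓)*6 = -9 + 2 = -7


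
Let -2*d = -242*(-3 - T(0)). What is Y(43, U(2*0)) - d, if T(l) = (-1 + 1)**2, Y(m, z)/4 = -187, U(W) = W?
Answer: -385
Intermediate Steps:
Y(m, z) = -748 (Y(m, z) = 4*(-187) = -748)
T(l) = 0 (T(l) = 0**2 = 0)
d = -363 (d = -(-121)*(-3 - 1*0) = -(-121)*(-3 + 0) = -(-121)*(-3) = -1/2*726 = -363)
Y(43, U(2*0)) - d = -748 - 1*(-363) = -748 + 363 = -385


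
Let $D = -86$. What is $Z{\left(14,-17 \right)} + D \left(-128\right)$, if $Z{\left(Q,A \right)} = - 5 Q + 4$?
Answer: $10942$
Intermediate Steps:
$Z{\left(Q,A \right)} = 4 - 5 Q$
$Z{\left(14,-17 \right)} + D \left(-128\right) = \left(4 - 70\right) - -11008 = \left(4 - 70\right) + 11008 = -66 + 11008 = 10942$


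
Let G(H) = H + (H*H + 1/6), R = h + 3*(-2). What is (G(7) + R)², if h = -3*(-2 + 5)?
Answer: 61009/36 ≈ 1694.7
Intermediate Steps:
h = -9 (h = -3*3 = -9)
R = -15 (R = -9 + 3*(-2) = -9 - 6 = -15)
G(H) = ⅙ + H + H² (G(H) = H + (H² + ⅙) = H + (⅙ + H²) = ⅙ + H + H²)
(G(7) + R)² = ((⅙ + 7 + 7²) - 15)² = ((⅙ + 7 + 49) - 15)² = (337/6 - 15)² = (247/6)² = 61009/36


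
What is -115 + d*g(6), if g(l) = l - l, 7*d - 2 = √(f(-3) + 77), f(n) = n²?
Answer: -115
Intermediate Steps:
d = 2/7 + √86/7 (d = 2/7 + √((-3)² + 77)/7 = 2/7 + √(9 + 77)/7 = 2/7 + √86/7 ≈ 1.6105)
g(l) = 0
-115 + d*g(6) = -115 + (2/7 + √86/7)*0 = -115 + 0 = -115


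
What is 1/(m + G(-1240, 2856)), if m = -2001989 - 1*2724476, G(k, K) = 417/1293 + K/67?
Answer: -28877/136484889556 ≈ -2.1158e-7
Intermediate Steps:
G(k, K) = 139/431 + K/67 (G(k, K) = 417*(1/1293) + K*(1/67) = 139/431 + K/67)
m = -4726465 (m = -2001989 - 2724476 = -4726465)
1/(m + G(-1240, 2856)) = 1/(-4726465 + (139/431 + (1/67)*2856)) = 1/(-4726465 + (139/431 + 2856/67)) = 1/(-4726465 + 1240249/28877) = 1/(-136484889556/28877) = -28877/136484889556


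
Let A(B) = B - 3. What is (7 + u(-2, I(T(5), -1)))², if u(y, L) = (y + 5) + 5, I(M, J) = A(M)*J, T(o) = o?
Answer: 225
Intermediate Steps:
A(B) = -3 + B
I(M, J) = J*(-3 + M) (I(M, J) = (-3 + M)*J = J*(-3 + M))
u(y, L) = 10 + y (u(y, L) = (5 + y) + 5 = 10 + y)
(7 + u(-2, I(T(5), -1)))² = (7 + (10 - 2))² = (7 + 8)² = 15² = 225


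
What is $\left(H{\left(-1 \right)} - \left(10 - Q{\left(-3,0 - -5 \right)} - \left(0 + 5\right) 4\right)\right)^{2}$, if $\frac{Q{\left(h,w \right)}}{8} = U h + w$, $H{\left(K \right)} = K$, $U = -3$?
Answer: $14641$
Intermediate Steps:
$Q{\left(h,w \right)} = - 24 h + 8 w$ ($Q{\left(h,w \right)} = 8 \left(- 3 h + w\right) = 8 \left(w - 3 h\right) = - 24 h + 8 w$)
$\left(H{\left(-1 \right)} - \left(10 - Q{\left(-3,0 - -5 \right)} - \left(0 + 5\right) 4\right)\right)^{2} = \left(-1 - \left(-62 - 8 \left(0 - -5\right) - \left(0 + 5\right) 4\right)\right)^{2} = \left(-1 + \left(\left(5 \cdot 4 + \left(72 + 8 \left(0 + 5\right)\right)\right) - 10\right)\right)^{2} = \left(-1 + \left(\left(20 + \left(72 + 8 \cdot 5\right)\right) - 10\right)\right)^{2} = \left(-1 + \left(\left(20 + \left(72 + 40\right)\right) - 10\right)\right)^{2} = \left(-1 + \left(\left(20 + 112\right) - 10\right)\right)^{2} = \left(-1 + \left(132 - 10\right)\right)^{2} = \left(-1 + 122\right)^{2} = 121^{2} = 14641$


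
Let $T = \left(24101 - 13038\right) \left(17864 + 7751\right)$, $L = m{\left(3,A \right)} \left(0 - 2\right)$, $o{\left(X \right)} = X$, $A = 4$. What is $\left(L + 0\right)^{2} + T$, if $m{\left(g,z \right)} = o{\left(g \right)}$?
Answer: $283378781$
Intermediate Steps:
$m{\left(g,z \right)} = g$
$L = -6$ ($L = 3 \left(0 - 2\right) = 3 \left(-2\right) = -6$)
$T = 283378745$ ($T = 11063 \cdot 25615 = 283378745$)
$\left(L + 0\right)^{2} + T = \left(-6 + 0\right)^{2} + 283378745 = \left(-6\right)^{2} + 283378745 = 36 + 283378745 = 283378781$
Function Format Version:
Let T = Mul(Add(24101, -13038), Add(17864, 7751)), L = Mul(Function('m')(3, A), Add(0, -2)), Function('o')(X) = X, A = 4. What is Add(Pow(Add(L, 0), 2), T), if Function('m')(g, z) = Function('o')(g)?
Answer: 283378781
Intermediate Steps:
Function('m')(g, z) = g
L = -6 (L = Mul(3, Add(0, -2)) = Mul(3, -2) = -6)
T = 283378745 (T = Mul(11063, 25615) = 283378745)
Add(Pow(Add(L, 0), 2), T) = Add(Pow(Add(-6, 0), 2), 283378745) = Add(Pow(-6, 2), 283378745) = Add(36, 283378745) = 283378781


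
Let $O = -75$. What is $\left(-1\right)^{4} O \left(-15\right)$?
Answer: $1125$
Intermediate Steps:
$\left(-1\right)^{4} O \left(-15\right) = \left(-1\right)^{4} \left(-75\right) \left(-15\right) = 1 \left(-75\right) \left(-15\right) = \left(-75\right) \left(-15\right) = 1125$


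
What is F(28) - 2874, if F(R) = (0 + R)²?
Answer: -2090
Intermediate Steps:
F(R) = R²
F(28) - 2874 = 28² - 2874 = 784 - 2874 = -2090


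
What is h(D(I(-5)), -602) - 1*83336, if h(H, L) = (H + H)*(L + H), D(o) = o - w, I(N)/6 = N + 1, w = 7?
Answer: -44090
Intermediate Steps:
I(N) = 6 + 6*N (I(N) = 6*(N + 1) = 6*(1 + N) = 6 + 6*N)
D(o) = -7 + o (D(o) = o - 1*7 = o - 7 = -7 + o)
h(H, L) = 2*H*(H + L) (h(H, L) = (2*H)*(H + L) = 2*H*(H + L))
h(D(I(-5)), -602) - 1*83336 = 2*(-7 + (6 + 6*(-5)))*((-7 + (6 + 6*(-5))) - 602) - 1*83336 = 2*(-7 + (6 - 30))*((-7 + (6 - 30)) - 602) - 83336 = 2*(-7 - 24)*((-7 - 24) - 602) - 83336 = 2*(-31)*(-31 - 602) - 83336 = 2*(-31)*(-633) - 83336 = 39246 - 83336 = -44090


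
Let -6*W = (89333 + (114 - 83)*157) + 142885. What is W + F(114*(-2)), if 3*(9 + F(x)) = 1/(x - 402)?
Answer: -37349393/945 ≈ -39523.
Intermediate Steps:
W = -237085/6 (W = -((89333 + (114 - 83)*157) + 142885)/6 = -((89333 + 31*157) + 142885)/6 = -((89333 + 4867) + 142885)/6 = -(94200 + 142885)/6 = -⅙*237085 = -237085/6 ≈ -39514.)
F(x) = -9 + 1/(3*(-402 + x)) (F(x) = -9 + 1/(3*(x - 402)) = -9 + 1/(3*(-402 + x)))
W + F(114*(-2)) = -237085/6 + (10855 - 3078*(-2))/(3*(-402 + 114*(-2))) = -237085/6 + (10855 - 27*(-228))/(3*(-402 - 228)) = -237085/6 + (⅓)*(10855 + 6156)/(-630) = -237085/6 + (⅓)*(-1/630)*17011 = -237085/6 - 17011/1890 = -37349393/945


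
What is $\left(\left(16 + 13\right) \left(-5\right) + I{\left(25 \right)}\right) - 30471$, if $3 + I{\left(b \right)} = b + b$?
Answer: $-30569$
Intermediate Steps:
$I{\left(b \right)} = -3 + 2 b$ ($I{\left(b \right)} = -3 + \left(b + b\right) = -3 + 2 b$)
$\left(\left(16 + 13\right) \left(-5\right) + I{\left(25 \right)}\right) - 30471 = \left(\left(16 + 13\right) \left(-5\right) + \left(-3 + 2 \cdot 25\right)\right) - 30471 = \left(29 \left(-5\right) + \left(-3 + 50\right)\right) - 30471 = \left(-145 + 47\right) - 30471 = -98 - 30471 = -30569$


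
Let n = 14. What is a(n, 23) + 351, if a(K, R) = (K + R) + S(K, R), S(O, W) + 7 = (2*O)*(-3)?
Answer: 297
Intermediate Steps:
S(O, W) = -7 - 6*O (S(O, W) = -7 + (2*O)*(-3) = -7 - 6*O)
a(K, R) = -7 + R - 5*K (a(K, R) = (K + R) + (-7 - 6*K) = -7 + R - 5*K)
a(n, 23) + 351 = (-7 + 23 - 5*14) + 351 = (-7 + 23 - 70) + 351 = -54 + 351 = 297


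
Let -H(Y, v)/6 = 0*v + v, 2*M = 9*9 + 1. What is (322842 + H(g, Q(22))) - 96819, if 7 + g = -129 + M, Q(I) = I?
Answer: 225891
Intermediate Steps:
M = 41 (M = (9*9 + 1)/2 = (81 + 1)/2 = (1/2)*82 = 41)
g = -95 (g = -7 + (-129 + 41) = -7 - 88 = -95)
H(Y, v) = -6*v (H(Y, v) = -6*(0*v + v) = -6*(0 + v) = -6*v)
(322842 + H(g, Q(22))) - 96819 = (322842 - 6*22) - 96819 = (322842 - 132) - 96819 = 322710 - 96819 = 225891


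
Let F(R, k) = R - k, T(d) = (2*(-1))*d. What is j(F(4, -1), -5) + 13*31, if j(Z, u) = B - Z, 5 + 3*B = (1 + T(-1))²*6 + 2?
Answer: 415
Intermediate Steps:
T(d) = -2*d
B = 17 (B = -5/3 + ((1 - 2*(-1))²*6 + 2)/3 = -5/3 + ((1 + 2)²*6 + 2)/3 = -5/3 + (3²*6 + 2)/3 = -5/3 + (9*6 + 2)/3 = -5/3 + (54 + 2)/3 = -5/3 + (⅓)*56 = -5/3 + 56/3 = 17)
j(Z, u) = 17 - Z
j(F(4, -1), -5) + 13*31 = (17 - (4 - 1*(-1))) + 13*31 = (17 - (4 + 1)) + 403 = (17 - 1*5) + 403 = (17 - 5) + 403 = 12 + 403 = 415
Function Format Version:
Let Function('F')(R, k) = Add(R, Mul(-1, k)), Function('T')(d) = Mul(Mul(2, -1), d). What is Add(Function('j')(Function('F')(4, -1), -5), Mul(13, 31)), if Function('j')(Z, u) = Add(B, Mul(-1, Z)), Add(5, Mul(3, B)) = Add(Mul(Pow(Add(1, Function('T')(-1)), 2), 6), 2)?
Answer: 415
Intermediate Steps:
Function('T')(d) = Mul(-2, d)
B = 17 (B = Add(Rational(-5, 3), Mul(Rational(1, 3), Add(Mul(Pow(Add(1, Mul(-2, -1)), 2), 6), 2))) = Add(Rational(-5, 3), Mul(Rational(1, 3), Add(Mul(Pow(Add(1, 2), 2), 6), 2))) = Add(Rational(-5, 3), Mul(Rational(1, 3), Add(Mul(Pow(3, 2), 6), 2))) = Add(Rational(-5, 3), Mul(Rational(1, 3), Add(Mul(9, 6), 2))) = Add(Rational(-5, 3), Mul(Rational(1, 3), Add(54, 2))) = Add(Rational(-5, 3), Mul(Rational(1, 3), 56)) = Add(Rational(-5, 3), Rational(56, 3)) = 17)
Function('j')(Z, u) = Add(17, Mul(-1, Z))
Add(Function('j')(Function('F')(4, -1), -5), Mul(13, 31)) = Add(Add(17, Mul(-1, Add(4, Mul(-1, -1)))), Mul(13, 31)) = Add(Add(17, Mul(-1, Add(4, 1))), 403) = Add(Add(17, Mul(-1, 5)), 403) = Add(Add(17, -5), 403) = Add(12, 403) = 415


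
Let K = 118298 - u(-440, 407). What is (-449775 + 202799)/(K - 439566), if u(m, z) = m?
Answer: 61744/80207 ≈ 0.76981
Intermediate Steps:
K = 118738 (K = 118298 - 1*(-440) = 118298 + 440 = 118738)
(-449775 + 202799)/(K - 439566) = (-449775 + 202799)/(118738 - 439566) = -246976/(-320828) = -246976*(-1/320828) = 61744/80207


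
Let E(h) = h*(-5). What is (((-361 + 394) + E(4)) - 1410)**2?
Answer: 1951609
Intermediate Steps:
E(h) = -5*h
(((-361 + 394) + E(4)) - 1410)**2 = (((-361 + 394) - 5*4) - 1410)**2 = ((33 - 20) - 1410)**2 = (13 - 1410)**2 = (-1397)**2 = 1951609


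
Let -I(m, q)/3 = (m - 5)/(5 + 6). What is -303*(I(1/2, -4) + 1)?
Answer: -14847/22 ≈ -674.86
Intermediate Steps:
I(m, q) = 15/11 - 3*m/11 (I(m, q) = -3*(m - 5)/(5 + 6) = -3*(-5 + m)/11 = -3*(-5/11 + m/11) = 15/11 - 3*m/11)
-303*(I(1/2, -4) + 1) = -303*((15/11 - 3/11/2) + 1) = -303*((15/11 - 3/11*½) + 1) = -303*((15/11 - 3/22) + 1) = -303*(27/22 + 1) = -303*49/22 = -14847/22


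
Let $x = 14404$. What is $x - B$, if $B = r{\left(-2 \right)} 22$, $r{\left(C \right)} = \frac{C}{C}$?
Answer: $14382$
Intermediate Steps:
$r{\left(C \right)} = 1$
$B = 22$ ($B = 1 \cdot 22 = 22$)
$x - B = 14404 - 22 = 14382$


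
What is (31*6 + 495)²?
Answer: 463761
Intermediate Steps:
(31*6 + 495)² = (186 + 495)² = 681² = 463761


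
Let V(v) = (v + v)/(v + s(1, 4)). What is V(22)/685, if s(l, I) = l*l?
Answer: 44/15755 ≈ 0.0027928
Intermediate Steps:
s(l, I) = l²
V(v) = 2*v/(1 + v) (V(v) = (v + v)/(v + 1²) = (2*v)/(v + 1) = (2*v)/(1 + v) = 2*v/(1 + v))
V(22)/685 = (2*22/(1 + 22))/685 = (2*22/23)*(1/685) = (2*22*(1/23))*(1/685) = (44/23)*(1/685) = 44/15755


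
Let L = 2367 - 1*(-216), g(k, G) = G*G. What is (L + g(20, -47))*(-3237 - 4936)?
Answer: -39165016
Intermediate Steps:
g(k, G) = G²
L = 2583 (L = 2367 + 216 = 2583)
(L + g(20, -47))*(-3237 - 4936) = (2583 + (-47)²)*(-3237 - 4936) = (2583 + 2209)*(-8173) = 4792*(-8173) = -39165016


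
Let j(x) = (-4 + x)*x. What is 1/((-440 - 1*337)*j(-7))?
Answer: -1/59829 ≈ -1.6714e-5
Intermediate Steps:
j(x) = x*(-4 + x)
1/((-440 - 1*337)*j(-7)) = 1/((-440 - 1*337)*(-7*(-4 - 7))) = 1/((-440 - 337)*(-7*(-11))) = 1/(-777*77) = 1/(-59829) = -1/59829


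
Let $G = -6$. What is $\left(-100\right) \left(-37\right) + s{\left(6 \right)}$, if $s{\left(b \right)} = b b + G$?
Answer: $3730$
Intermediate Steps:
$s{\left(b \right)} = -6 + b^{2}$ ($s{\left(b \right)} = b b - 6 = b^{2} - 6 = -6 + b^{2}$)
$\left(-100\right) \left(-37\right) + s{\left(6 \right)} = \left(-100\right) \left(-37\right) - \left(6 - 6^{2}\right) = 3700 + \left(-6 + 36\right) = 3700 + 30 = 3730$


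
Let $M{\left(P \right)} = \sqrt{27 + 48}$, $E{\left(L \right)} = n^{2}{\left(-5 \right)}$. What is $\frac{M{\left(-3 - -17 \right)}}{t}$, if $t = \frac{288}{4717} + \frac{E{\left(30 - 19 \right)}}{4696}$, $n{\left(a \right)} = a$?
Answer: $\frac{110755160 \sqrt{3}}{1470373} \approx 130.47$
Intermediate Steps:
$E{\left(L \right)} = 25$ ($E{\left(L \right)} = \left(-5\right)^{2} = 25$)
$M{\left(P \right)} = 5 \sqrt{3}$ ($M{\left(P \right)} = \sqrt{75} = 5 \sqrt{3}$)
$t = \frac{1470373}{22151032}$ ($t = \frac{288}{4717} + \frac{25}{4696} = \frac{1470373}{22151032} \approx 0.066379$)
$\frac{M{\left(-3 - -17 \right)}}{t} = \frac{5 \sqrt{3}}{\frac{1470373}{22151032}} = 5 \sqrt{3} \cdot \frac{22151032}{1470373} = \frac{110755160 \sqrt{3}}{1470373}$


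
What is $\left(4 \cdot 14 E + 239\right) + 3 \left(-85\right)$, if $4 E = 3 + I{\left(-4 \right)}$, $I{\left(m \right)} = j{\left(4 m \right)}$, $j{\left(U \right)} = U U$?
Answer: $3610$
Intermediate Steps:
$j{\left(U \right)} = U^{2}$
$I{\left(m \right)} = 16 m^{2}$ ($I{\left(m \right)} = \left(4 m\right)^{2} = 16 m^{2}$)
$E = \frac{259}{4}$ ($E = \frac{3 + 16 \left(-4\right)^{2}}{4} = \frac{3 + 16 \cdot 16}{4} = \frac{3 + 256}{4} = \frac{1}{4} \cdot 259 = \frac{259}{4} \approx 64.75$)
$\left(4 \cdot 14 E + 239\right) + 3 \left(-85\right) = \left(4 \cdot 14 \cdot \frac{259}{4} + 239\right) + 3 \left(-85\right) = \left(56 \cdot \frac{259}{4} + 239\right) - 255 = \left(3626 + 239\right) - 255 = 3865 - 255 = 3610$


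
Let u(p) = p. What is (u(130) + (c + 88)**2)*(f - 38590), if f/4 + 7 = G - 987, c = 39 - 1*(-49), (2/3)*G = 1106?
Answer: -1117638580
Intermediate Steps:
G = 1659 (G = (3/2)*1106 = 1659)
c = 88 (c = 39 + 49 = 88)
f = 2660 (f = -28 + 4*(1659 - 987) = -28 + 4*672 = -28 + 2688 = 2660)
(u(130) + (c + 88)**2)*(f - 38590) = (130 + (88 + 88)**2)*(2660 - 38590) = (130 + 176**2)*(-35930) = (130 + 30976)*(-35930) = 31106*(-35930) = -1117638580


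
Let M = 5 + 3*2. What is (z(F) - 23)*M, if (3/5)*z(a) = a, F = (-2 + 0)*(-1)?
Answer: -649/3 ≈ -216.33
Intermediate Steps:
M = 11 (M = 5 + 6 = 11)
F = 2 (F = -2*(-1) = 2)
z(a) = 5*a/3
(z(F) - 23)*M = ((5/3)*2 - 23)*11 = (10/3 - 23)*11 = -59/3*11 = -649/3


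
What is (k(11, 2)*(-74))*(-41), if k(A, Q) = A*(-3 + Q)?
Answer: -33374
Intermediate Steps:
(k(11, 2)*(-74))*(-41) = ((11*(-3 + 2))*(-74))*(-41) = ((11*(-1))*(-74))*(-41) = -11*(-74)*(-41) = 814*(-41) = -33374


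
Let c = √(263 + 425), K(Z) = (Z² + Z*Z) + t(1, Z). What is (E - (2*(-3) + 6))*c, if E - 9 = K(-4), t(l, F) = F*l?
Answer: 148*√43 ≈ 970.50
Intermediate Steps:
K(Z) = Z + 2*Z² (K(Z) = (Z² + Z*Z) + Z*1 = (Z² + Z²) + Z = 2*Z² + Z = Z + 2*Z²)
E = 37 (E = 9 - 4*(1 + 2*(-4)) = 9 - 4*(1 - 8) = 9 - 4*(-7) = 9 + 28 = 37)
c = 4*√43 (c = √688 = 4*√43 ≈ 26.230)
(E - (2*(-3) + 6))*c = (37 - (2*(-3) + 6))*(4*√43) = (37 - (-6 + 6))*(4*√43) = (37 - 1*0)*(4*√43) = (37 + 0)*(4*√43) = 37*(4*√43) = 148*√43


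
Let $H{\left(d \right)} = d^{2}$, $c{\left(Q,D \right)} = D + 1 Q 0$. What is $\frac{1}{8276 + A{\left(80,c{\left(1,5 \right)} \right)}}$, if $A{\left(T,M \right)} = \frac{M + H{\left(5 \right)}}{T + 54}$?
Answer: $\frac{67}{554507} \approx 0.00012083$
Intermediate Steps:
$c{\left(Q,D \right)} = D$ ($c{\left(Q,D \right)} = D + Q 0 = D + 0 = D$)
$A{\left(T,M \right)} = \frac{25 + M}{54 + T}$ ($A{\left(T,M \right)} = \frac{M + 5^{2}}{T + 54} = \frac{M + 25}{54 + T} = \frac{25 + M}{54 + T}$)
$\frac{1}{8276 + A{\left(80,c{\left(1,5 \right)} \right)}} = \frac{1}{8276 + \frac{25 + 5}{54 + 80}} = \frac{1}{8276 + \frac{1}{134} \cdot 30} = \frac{1}{8276 + \frac{15}{67}} = \frac{1}{\frac{554507}{67}} = \frac{67}{554507}$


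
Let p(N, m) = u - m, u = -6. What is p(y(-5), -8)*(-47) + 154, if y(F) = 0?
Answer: 60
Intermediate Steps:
p(N, m) = -6 - m
p(y(-5), -8)*(-47) + 154 = (-6 - 1*(-8))*(-47) + 154 = (-6 + 8)*(-47) + 154 = 2*(-47) + 154 = -94 + 154 = 60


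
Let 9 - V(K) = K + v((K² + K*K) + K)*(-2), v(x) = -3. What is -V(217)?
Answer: 214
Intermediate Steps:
V(K) = 3 - K (V(K) = 9 - (K - 3*(-2)) = 9 - (K + 6) = 9 - (6 + K) = 9 + (-6 - K) = 3 - K)
-V(217) = -(3 - 1*217) = -(3 - 217) = -1*(-214) = 214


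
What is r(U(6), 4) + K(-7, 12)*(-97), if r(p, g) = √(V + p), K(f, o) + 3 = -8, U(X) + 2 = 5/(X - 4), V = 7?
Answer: 1067 + √30/2 ≈ 1069.7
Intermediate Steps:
U(X) = -2 + 5/(-4 + X) (U(X) = -2 + 5/(X - 4) = -2 + 5/(-4 + X))
K(f, o) = -11 (K(f, o) = -3 - 8 = -11)
r(p, g) = √(7 + p)
r(U(6), 4) + K(-7, 12)*(-97) = √(7 + (13 - 2*6)/(-4 + 6)) - 11*(-97) = √(7 + (13 - 12)/2) + 1067 = √(7 + (½)*1) + 1067 = √(7 + ½) + 1067 = √(15/2) + 1067 = √30/2 + 1067 = 1067 + √30/2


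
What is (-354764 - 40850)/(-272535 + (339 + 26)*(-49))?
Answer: 197807/145210 ≈ 1.3622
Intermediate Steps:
(-354764 - 40850)/(-272535 + (339 + 26)*(-49)) = -395614/(-272535 + 365*(-49)) = -395614/(-272535 - 17885) = -395614/(-290420) = -395614*(-1/290420) = 197807/145210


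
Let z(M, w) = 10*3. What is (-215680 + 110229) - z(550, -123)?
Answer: -105481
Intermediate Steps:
z(M, w) = 30
(-215680 + 110229) - z(550, -123) = (-215680 + 110229) - 1*30 = -105451 - 30 = -105481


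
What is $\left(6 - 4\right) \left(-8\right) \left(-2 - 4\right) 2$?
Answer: $192$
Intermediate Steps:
$\left(6 - 4\right) \left(-8\right) \left(-2 - 4\right) 2 = \left(6 - 4\right) \left(-8\right) \left(\left(-6\right) 2\right) = 2 \left(-8\right) \left(-12\right) = \left(-16\right) \left(-12\right) = 192$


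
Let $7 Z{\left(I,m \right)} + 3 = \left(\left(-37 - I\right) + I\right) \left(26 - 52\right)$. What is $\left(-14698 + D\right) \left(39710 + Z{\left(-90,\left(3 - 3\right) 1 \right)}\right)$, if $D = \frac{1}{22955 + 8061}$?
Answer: $- \frac{18165178085449}{31016} \approx -5.8567 \cdot 10^{8}$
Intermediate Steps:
$D = \frac{1}{31016} \approx 3.2241 \cdot 10^{-5}$
$Z{\left(I,m \right)} = 137$ ($Z{\left(I,m \right)} = - \frac{3}{7} + \frac{\left(\left(-37 - I\right) + I\right) \left(26 - 52\right)}{7} = - \frac{3}{7} + \frac{\left(-37\right) \left(-26\right)}{7} = - \frac{3}{7} + \frac{1}{7} \cdot 962 = - \frac{3}{7} + \frac{962}{7} = 137$)
$\left(-14698 + D\right) \left(39710 + Z{\left(-90,\left(3 - 3\right) 1 \right)}\right) = \left(-14698 + \frac{1}{31016}\right) \left(39710 + 137\right) = \left(- \frac{455873167}{31016}\right) 39847 = - \frac{18165178085449}{31016}$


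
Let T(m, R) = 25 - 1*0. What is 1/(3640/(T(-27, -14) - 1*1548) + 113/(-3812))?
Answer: -5805676/14047779 ≈ -0.41328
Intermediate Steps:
T(m, R) = 25 (T(m, R) = 25 + 0 = 25)
1/(3640/(T(-27, -14) - 1*1548) + 113/(-3812)) = 1/(3640/(25 - 1*1548) + 113/(-3812)) = 1/(3640/(25 - 1548) + 113*(-1/3812)) = 1/(3640/(-1523) - 113/3812) = 1/(3640*(-1/1523) - 113/3812) = 1/(-3640/1523 - 113/3812) = 1/(-14047779/5805676) = -5805676/14047779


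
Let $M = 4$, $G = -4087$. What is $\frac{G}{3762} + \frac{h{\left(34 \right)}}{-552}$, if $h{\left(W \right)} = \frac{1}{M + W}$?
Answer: $- \frac{752041}{692208} \approx -1.0864$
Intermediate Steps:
$h{\left(W \right)} = \frac{1}{4 + W}$
$\frac{G}{3762} + \frac{h{\left(34 \right)}}{-552} = - \frac{4087}{3762} + \frac{1}{\left(4 + 34\right) \left(-552\right)} = \left(-4087\right) \frac{1}{3762} + \frac{1}{38} \left(- \frac{1}{552}\right) = - \frac{4087}{3762} + \frac{1}{38} \left(- \frac{1}{552}\right) = - \frac{4087}{3762} - \frac{1}{20976} = - \frac{752041}{692208}$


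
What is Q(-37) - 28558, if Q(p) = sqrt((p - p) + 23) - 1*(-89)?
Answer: -28469 + sqrt(23) ≈ -28464.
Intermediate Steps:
Q(p) = 89 + sqrt(23) (Q(p) = sqrt(0 + 23) + 89 = sqrt(23) + 89 = 89 + sqrt(23))
Q(-37) - 28558 = (89 + sqrt(23)) - 28558 = -28469 + sqrt(23)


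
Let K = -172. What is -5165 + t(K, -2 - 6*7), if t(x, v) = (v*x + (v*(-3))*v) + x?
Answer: -3577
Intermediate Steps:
t(x, v) = x - 3*v**2 + v*x (t(x, v) = (v*x + (-3*v)*v) + x = (v*x - 3*v**2) + x = (-3*v**2 + v*x) + x = x - 3*v**2 + v*x)
-5165 + t(K, -2 - 6*7) = -5165 + (-172 - 3*(-2 - 6*7)**2 + (-2 - 6*7)*(-172)) = -5165 + (-172 - 3*(-2 - 42)**2 + (-2 - 42)*(-172)) = -5165 + (-172 - 3*(-44)**2 - 44*(-172)) = -5165 + (-172 - 3*1936 + 7568) = -5165 + (-172 - 5808 + 7568) = -5165 + 1588 = -3577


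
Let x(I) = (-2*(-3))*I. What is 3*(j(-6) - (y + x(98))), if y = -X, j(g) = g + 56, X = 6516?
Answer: 17934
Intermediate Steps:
j(g) = 56 + g
x(I) = 6*I
y = -6516 (y = -1*6516 = -6516)
3*(j(-6) - (y + x(98))) = 3*((56 - 6) - (-6516 + 6*98)) = 3*(50 - (-6516 + 588)) = 3*(50 - 1*(-5928)) = 3*(50 + 5928) = 3*5978 = 17934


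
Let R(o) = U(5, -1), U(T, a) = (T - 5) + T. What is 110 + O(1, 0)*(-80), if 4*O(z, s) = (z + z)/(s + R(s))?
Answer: 102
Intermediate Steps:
U(T, a) = -5 + 2*T (U(T, a) = (-5 + T) + T = -5 + 2*T)
R(o) = 5 (R(o) = -5 + 2*5 = -5 + 10 = 5)
O(z, s) = z/(2*(5 + s)) (O(z, s) = ((z + z)/(s + 5))/4 = ((2*z)/(5 + s))/4 = (2*z/(5 + s))/4 = z/(2*(5 + s)))
110 + O(1, 0)*(-80) = 110 + ((½)*1/(5 + 0))*(-80) = 110 + ((½)*1/5)*(-80) = 110 + ((½)*1*(⅕))*(-80) = 110 + (⅒)*(-80) = 110 - 8 = 102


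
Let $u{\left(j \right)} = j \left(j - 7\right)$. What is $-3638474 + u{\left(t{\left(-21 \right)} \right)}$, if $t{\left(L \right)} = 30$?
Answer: $-3637784$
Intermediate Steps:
$u{\left(j \right)} = j \left(-7 + j\right)$
$-3638474 + u{\left(t{\left(-21 \right)} \right)} = -3638474 + 30 \left(-7 + 30\right) = -3638474 + 30 \cdot 23 = -3638474 + 690 = -3637784$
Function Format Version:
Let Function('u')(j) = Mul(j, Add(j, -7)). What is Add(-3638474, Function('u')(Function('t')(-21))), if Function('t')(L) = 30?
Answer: -3637784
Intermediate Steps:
Function('u')(j) = Mul(j, Add(-7, j))
Add(-3638474, Function('u')(Function('t')(-21))) = Add(-3638474, Mul(30, Add(-7, 30))) = Add(-3638474, Mul(30, 23)) = Add(-3638474, 690) = -3637784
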